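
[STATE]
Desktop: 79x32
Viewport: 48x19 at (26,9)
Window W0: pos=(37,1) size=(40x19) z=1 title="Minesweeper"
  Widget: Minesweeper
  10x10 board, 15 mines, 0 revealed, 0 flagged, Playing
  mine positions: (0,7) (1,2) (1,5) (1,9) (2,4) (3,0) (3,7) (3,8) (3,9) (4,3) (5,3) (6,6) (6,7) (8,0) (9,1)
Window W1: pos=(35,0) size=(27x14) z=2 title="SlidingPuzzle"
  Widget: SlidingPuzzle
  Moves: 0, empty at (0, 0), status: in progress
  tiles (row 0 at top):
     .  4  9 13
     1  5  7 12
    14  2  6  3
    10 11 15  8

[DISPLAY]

         ┃├────┼────┼────┼────┤    ┃            
         ┃│ 10 │ 11 │ 15 │  8 │    ┃            
         ┃└────┴────┴────┴────┘    ┃            
         ┃Moves: 0                 ┃            
         ┗━━━━━━━━━━━━━━━━━━━━━━━━━┛            
           ┃                                    
           ┃                                    
           ┃                                    
           ┃                                    
           ┃                                    
           ┗━━━━━━━━━━━━━━━━━━━━━━━━━━━━━━━━━━━━
                                                
                                                
                                                
                                                
                                                
                                                
                                                
                                                


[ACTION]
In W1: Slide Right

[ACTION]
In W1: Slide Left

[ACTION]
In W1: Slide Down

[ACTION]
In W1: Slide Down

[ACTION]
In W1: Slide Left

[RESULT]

         ┃├────┼────┼────┼────┤    ┃            
         ┃│ 10 │ 11 │ 15 │  8 │    ┃            
         ┃└────┴────┴────┴────┘    ┃            
         ┃Moves: 2                 ┃            
         ┗━━━━━━━━━━━━━━━━━━━━━━━━━┛            
           ┃                                    
           ┃                                    
           ┃                                    
           ┃                                    
           ┃                                    
           ┗━━━━━━━━━━━━━━━━━━━━━━━━━━━━━━━━━━━━
                                                
                                                
                                                
                                                
                                                
                                                
                                                
                                                


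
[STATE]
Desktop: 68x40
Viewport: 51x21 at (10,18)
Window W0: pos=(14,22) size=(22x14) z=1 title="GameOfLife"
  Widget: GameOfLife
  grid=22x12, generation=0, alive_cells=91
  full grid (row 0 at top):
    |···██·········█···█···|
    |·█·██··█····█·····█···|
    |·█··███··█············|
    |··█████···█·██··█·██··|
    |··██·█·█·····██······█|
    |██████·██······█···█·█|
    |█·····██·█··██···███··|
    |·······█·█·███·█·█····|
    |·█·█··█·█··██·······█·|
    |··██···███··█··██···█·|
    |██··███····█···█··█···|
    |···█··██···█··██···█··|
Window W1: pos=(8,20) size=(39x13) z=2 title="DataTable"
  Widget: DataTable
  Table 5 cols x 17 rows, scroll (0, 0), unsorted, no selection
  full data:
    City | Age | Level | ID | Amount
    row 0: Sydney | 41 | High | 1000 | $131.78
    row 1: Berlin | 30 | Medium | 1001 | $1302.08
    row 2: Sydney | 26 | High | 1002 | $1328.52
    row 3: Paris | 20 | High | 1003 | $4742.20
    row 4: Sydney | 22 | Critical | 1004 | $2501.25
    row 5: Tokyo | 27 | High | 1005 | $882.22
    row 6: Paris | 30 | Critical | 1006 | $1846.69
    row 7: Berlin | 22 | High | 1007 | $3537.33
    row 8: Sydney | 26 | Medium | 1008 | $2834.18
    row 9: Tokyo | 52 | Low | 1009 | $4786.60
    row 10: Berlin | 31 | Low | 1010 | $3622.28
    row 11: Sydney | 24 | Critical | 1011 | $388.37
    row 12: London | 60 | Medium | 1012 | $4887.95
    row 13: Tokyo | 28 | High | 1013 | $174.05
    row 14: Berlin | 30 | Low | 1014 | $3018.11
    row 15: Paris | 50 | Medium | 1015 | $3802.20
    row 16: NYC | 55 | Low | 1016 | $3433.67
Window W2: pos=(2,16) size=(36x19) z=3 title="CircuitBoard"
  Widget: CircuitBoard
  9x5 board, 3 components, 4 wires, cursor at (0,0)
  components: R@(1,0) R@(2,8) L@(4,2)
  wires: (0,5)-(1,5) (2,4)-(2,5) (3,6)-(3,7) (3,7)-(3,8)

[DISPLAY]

───────────────────────────┨                       
2 3 4 5 6 7 8              ┃                       
                 ·         ┃━━━━━━━━┓              
                 │         ┃        ┃              
                 ·         ┃────────┨              
                           ┃nt      ┃              
             · ─ ·         ┃────    ┃              
                           ┃.78     ┃              
                     · ─ · ┃2.08    ┃              
                           ┃8.52    ┃              
     L                     ┃2.20    ┃              
 (0,0)                     ┃1.25    ┃              
                           ┃.22     ┃              
                           ┃6.69    ┃              
                           ┃━━━━━━━━┛              
                           ┃                       
━━━━━━━━━━━━━━━━━━━━━━━━━━━┛                       
    ┗━━━━━━━━━━━━━━━━━━━━┛                         
                                                   
                                                   
                                                   


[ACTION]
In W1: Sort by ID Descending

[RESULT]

───────────────────────────┨                       
2 3 4 5 6 7 8              ┃                       
                 ·         ┃━━━━━━━━┓              
                 │         ┃        ┃              
                 ·         ┃────────┨              
                           ┃nt      ┃              
             · ─ ·         ┃────    ┃              
                           ┃3.67    ┃              
                     · ─ · ┃2.20    ┃              
                           ┃8.11    ┃              
     L                     ┃.05     ┃              
 (0,0)                     ┃7.95    ┃              
                           ┃.37     ┃              
                           ┃2.28    ┃              
                           ┃━━━━━━━━┛              
                           ┃                       
━━━━━━━━━━━━━━━━━━━━━━━━━━━┛                       
    ┗━━━━━━━━━━━━━━━━━━━━┛                         
                                                   
                                                   
                                                   


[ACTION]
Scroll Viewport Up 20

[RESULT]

                                                   
                                                   
                                                   
                                                   
                                                   
                                                   
                                                   
                                                   
                                                   
                                                   
                                                   
                                                   
                                                   
                                                   
                                                   
                                                   
━━━━━━━━━━━━━━━━━━━━━━━━━━━┓                       
tBoard                     ┃                       
───────────────────────────┨                       
2 3 4 5 6 7 8              ┃                       
                 ·         ┃━━━━━━━━┓              


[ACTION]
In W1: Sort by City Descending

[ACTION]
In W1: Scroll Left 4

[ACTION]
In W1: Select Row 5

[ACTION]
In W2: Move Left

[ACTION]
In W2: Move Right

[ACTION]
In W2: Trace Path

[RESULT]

                                                   
                                                   
                                                   
                                                   
                                                   
                                                   
                                                   
                                                   
                                                   
                                                   
                                                   
                                                   
                                                   
                                                   
                                                   
                                                   
━━━━━━━━━━━━━━━━━━━━━━━━━━━┓                       
tBoard                     ┃                       
───────────────────────────┨                       
2 3 4 5 6 7 8              ┃                       
[.]              ·         ┃━━━━━━━━┓              


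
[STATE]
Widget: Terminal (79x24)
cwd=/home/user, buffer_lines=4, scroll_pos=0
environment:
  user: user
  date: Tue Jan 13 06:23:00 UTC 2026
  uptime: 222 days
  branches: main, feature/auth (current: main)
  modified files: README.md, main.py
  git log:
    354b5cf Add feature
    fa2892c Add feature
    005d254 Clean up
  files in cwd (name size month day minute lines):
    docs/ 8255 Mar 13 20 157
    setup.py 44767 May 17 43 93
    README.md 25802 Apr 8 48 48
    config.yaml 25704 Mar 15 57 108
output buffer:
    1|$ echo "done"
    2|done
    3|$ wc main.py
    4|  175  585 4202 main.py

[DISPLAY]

$ echo "done"                                                                  
done                                                                           
$ wc main.py                                                                   
  175  585 4202 main.py                                                        
$ █                                                                            
                                                                               
                                                                               
                                                                               
                                                                               
                                                                               
                                                                               
                                                                               
                                                                               
                                                                               
                                                                               
                                                                               
                                                                               
                                                                               
                                                                               
                                                                               
                                                                               
                                                                               
                                                                               
                                                                               


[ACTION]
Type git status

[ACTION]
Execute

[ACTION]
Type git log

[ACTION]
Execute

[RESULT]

$ echo "done"                                                                  
done                                                                           
$ wc main.py                                                                   
  175  585 4202 main.py                                                        
$ git status                                                                   
On branch main                                                                 
Changes not staged for commit:                                                 
                                                                               
        modified:   README.md                                                  
        modified:   main.py                                                    
$ git log                                                                      
354b5cf Add feature                                                            
fa2892c Add feature                                                            
005d254 Clean up                                                               
$ █                                                                            
                                                                               
                                                                               
                                                                               
                                                                               
                                                                               
                                                                               
                                                                               
                                                                               
                                                                               


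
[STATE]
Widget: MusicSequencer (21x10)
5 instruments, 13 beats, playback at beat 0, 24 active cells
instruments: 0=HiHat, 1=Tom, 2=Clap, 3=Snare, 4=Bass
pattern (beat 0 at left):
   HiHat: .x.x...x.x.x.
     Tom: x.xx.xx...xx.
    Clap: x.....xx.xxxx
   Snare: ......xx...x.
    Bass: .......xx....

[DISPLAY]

      ▼123456789012  
 HiHat·█·█···█·█·█·  
   Tom█·██·██···██·  
  Clap█·····██·████  
 Snare······██···█·  
  Bass·······██····  
                     
                     
                     
                     


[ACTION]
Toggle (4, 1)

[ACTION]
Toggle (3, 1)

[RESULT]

      ▼123456789012  
 HiHat·█·█···█·█·█·  
   Tom█·██·██···██·  
  Clap█·····██·████  
 Snare·█····██···█·  
  Bass·█·····██····  
                     
                     
                     
                     


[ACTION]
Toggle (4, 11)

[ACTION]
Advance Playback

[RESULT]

      0▼23456789012  
 HiHat·█·█···█·█·█·  
   Tom█·██·██···██·  
  Clap█·····██·████  
 Snare·█····██···█·  
  Bass·█·····██··█·  
                     
                     
                     
                     


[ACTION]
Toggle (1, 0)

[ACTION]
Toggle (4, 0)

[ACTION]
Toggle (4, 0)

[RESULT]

      0▼23456789012  
 HiHat·█·█···█·█·█·  
   Tom··██·██···██·  
  Clap█·····██·████  
 Snare·█····██···█·  
  Bass·█·····██··█·  
                     
                     
                     
                     


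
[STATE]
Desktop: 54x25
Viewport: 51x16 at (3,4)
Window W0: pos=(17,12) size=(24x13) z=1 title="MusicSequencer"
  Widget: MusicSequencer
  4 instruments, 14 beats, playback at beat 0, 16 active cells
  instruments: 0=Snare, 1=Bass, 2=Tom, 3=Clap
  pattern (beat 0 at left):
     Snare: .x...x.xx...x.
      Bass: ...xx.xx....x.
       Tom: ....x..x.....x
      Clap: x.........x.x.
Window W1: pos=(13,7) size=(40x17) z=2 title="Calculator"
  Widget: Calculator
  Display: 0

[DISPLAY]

                                                   
                                                   
                                                   
          ┏━━━━━━━━━━━━━━━━━━━━━━━━━━━━━━━━━━━━━━┓ 
          ┃ Calculator                           ┃ 
          ┠──────────────────────────────────────┨ 
          ┃                                     0┃ 
          ┃┌───┬───┬───┬───┐                     ┃ 
          ┃│ 7 │ 8 │ 9 │ ÷ │                     ┃ 
          ┃├───┼───┼───┼───┤                     ┃ 
          ┃│ 4 │ 5 │ 6 │ × │                     ┃ 
          ┃├───┼───┼───┼───┤                     ┃ 
          ┃│ 1 │ 2 │ 3 │ - │                     ┃ 
          ┃├───┼───┼───┼───┤                     ┃ 
          ┃│ 0 │ . │ = │ + │                     ┃ 
          ┃├───┼───┼───┼───┤                     ┃ 


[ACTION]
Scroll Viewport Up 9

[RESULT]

                                                   
                                                   
                                                   
                                                   
                                                   
                                                   
                                                   
          ┏━━━━━━━━━━━━━━━━━━━━━━━━━━━━━━━━━━━━━━┓ 
          ┃ Calculator                           ┃ 
          ┠──────────────────────────────────────┨ 
          ┃                                     0┃ 
          ┃┌───┬───┬───┬───┐                     ┃ 
          ┃│ 7 │ 8 │ 9 │ ÷ │                     ┃ 
          ┃├───┼───┼───┼───┤                     ┃ 
          ┃│ 4 │ 5 │ 6 │ × │                     ┃ 
          ┃├───┼───┼───┼───┤                     ┃ 


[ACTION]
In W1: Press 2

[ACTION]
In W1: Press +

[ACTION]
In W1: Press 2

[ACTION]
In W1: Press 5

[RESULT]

                                                   
                                                   
                                                   
                                                   
                                                   
                                                   
                                                   
          ┏━━━━━━━━━━━━━━━━━━━━━━━━━━━━━━━━━━━━━━┓ 
          ┃ Calculator                           ┃ 
          ┠──────────────────────────────────────┨ 
          ┃                                    25┃ 
          ┃┌───┬───┬───┬───┐                     ┃ 
          ┃│ 7 │ 8 │ 9 │ ÷ │                     ┃ 
          ┃├───┼───┼───┼───┤                     ┃ 
          ┃│ 4 │ 5 │ 6 │ × │                     ┃ 
          ┃├───┼───┼───┼───┤                     ┃ 


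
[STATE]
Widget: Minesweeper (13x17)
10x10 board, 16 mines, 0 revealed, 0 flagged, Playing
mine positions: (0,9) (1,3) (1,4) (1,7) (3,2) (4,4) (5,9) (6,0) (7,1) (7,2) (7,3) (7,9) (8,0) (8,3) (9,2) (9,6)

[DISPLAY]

■■■■■■■■■■   
■■■■■■■■■■   
■■■■■■■■■■   
■■■■■■■■■■   
■■■■■■■■■■   
■■■■■■■■■■   
■■■■■■■■■■   
■■■■■■■■■■   
■■■■■■■■■■   
■■■■■■■■■■   
             
             
             
             
             
             
             


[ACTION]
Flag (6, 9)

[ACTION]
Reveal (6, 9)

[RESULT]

■■■■■■■■■■   
■■■■■■■■■■   
■■■■■■■■■■   
■■■■■■■■■■   
■■■■■■■■■■   
■■■■■■■■■■   
■■■■■■■■■⚑   
■■■■■■■■■■   
■■■■■■■■■■   
■■■■■■■■■■   
             
             
             
             
             
             
             


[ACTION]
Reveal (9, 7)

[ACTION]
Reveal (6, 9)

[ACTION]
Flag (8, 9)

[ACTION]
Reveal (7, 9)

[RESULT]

■■■■■■■■■✹   
■■■✹✹■■✹■■   
■■■■■■■■■■   
■■✹■■■■■■■   
■■■■✹■■■■■   
■■■■■■■■■✹   
✹■■■■■■■■⚑   
■✹✹✹■■■■■✹   
✹■■✹■■■■■⚑   
■■✹■■■✹1■■   
             
             
             
             
             
             
             


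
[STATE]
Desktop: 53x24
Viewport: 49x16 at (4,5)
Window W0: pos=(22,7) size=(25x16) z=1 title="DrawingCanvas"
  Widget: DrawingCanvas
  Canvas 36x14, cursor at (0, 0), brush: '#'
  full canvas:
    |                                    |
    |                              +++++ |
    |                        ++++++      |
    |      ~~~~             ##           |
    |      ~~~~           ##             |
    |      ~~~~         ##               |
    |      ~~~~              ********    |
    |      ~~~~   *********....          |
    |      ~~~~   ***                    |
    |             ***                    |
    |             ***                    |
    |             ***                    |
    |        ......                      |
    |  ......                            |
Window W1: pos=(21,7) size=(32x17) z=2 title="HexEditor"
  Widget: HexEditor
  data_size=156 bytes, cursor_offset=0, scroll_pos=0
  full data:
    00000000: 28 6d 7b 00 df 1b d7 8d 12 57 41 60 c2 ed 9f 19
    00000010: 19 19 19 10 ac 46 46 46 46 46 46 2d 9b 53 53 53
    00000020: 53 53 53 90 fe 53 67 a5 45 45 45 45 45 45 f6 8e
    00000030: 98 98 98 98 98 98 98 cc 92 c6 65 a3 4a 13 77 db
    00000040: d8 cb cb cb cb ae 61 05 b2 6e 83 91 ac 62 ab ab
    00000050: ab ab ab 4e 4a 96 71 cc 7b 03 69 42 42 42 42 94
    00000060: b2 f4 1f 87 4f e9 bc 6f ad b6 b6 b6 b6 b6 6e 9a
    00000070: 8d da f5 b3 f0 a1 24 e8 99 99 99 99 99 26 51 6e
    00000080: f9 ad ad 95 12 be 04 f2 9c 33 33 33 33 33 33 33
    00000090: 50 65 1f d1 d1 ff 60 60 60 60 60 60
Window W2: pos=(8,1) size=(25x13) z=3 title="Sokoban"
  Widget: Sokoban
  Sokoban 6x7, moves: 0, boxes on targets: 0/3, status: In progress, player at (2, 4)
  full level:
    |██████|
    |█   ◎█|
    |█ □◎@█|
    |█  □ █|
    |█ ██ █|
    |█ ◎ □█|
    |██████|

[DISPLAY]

    ┃█   ◎█                 ┃                    
    ┃█ □◎@█                 ┃                    
    ┃█  □ █                 ┃━━━━━━━━━━━━━━━━━━━┓
    ┃█ ██ █                 ┃                   ┃
    ┃█ ◎ □█                 ┃───────────────────┨
    ┃██████                 ┃8 6d 7b 00 df 1b d7┃
    ┃Moves: 0  0/3          ┃9 19 19 10 ac 46 46┃
    ┃                       ┃3 53 53 90 fe 53 67┃
    ┗━━━━━━━━━━━━━━━━━━━━━━━┛8 98 98 98 98 98 98┃
                 ┃00000040  d8 cb cb cb cb ae 61┃
                 ┃00000050  ab ab ab 4e 4a 96 71┃
                 ┃00000060  b2 f4 1f 87 4f e9 bc┃
                 ┃00000070  8d da f5 b3 f0 a1 24┃
                 ┃00000080  f9 ad ad 95 12 be 04┃
                 ┃00000090  50 65 1f d1 d1 ff 60┃
                 ┃                              ┃


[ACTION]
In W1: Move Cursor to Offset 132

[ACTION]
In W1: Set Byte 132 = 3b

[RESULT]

    ┃█   ◎█                 ┃                    
    ┃█ □◎@█                 ┃                    
    ┃█  □ █                 ┃━━━━━━━━━━━━━━━━━━━┓
    ┃█ ██ █                 ┃                   ┃
    ┃█ ◎ □█                 ┃───────────────────┨
    ┃██████                 ┃8 6d 7b 00 df 1b d7┃
    ┃Moves: 0  0/3          ┃9 19 19 10 ac 46 46┃
    ┃                       ┃3 53 53 90 fe 53 67┃
    ┗━━━━━━━━━━━━━━━━━━━━━━━┛8 98 98 98 98 98 98┃
                 ┃00000040  d8 cb cb cb cb ae 61┃
                 ┃00000050  ab ab ab 4e 4a 96 71┃
                 ┃00000060  b2 f4 1f 87 4f e9 bc┃
                 ┃00000070  8d da f5 b3 f0 a1 24┃
                 ┃00000080  f9 ad ad 95 3B be 04┃
                 ┃00000090  50 65 1f d1 d1 ff 60┃
                 ┃                              ┃


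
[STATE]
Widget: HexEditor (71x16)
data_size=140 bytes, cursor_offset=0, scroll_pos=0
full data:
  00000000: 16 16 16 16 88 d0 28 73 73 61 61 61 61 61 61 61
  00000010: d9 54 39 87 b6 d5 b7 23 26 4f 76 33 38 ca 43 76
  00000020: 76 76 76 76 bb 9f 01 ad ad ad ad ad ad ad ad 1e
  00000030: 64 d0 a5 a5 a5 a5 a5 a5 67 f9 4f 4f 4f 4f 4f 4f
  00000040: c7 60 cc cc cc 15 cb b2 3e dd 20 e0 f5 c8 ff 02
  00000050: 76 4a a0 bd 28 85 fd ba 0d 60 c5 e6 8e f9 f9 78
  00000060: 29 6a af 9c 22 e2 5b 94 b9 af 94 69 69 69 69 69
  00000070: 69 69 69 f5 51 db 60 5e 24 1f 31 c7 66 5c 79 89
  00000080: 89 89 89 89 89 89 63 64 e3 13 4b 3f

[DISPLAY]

00000000  16 16 16 16 88 d0 28 73  73 61 61 61 61 61 61 61  |......(ssa
00000010  d9 54 39 87 b6 d5 b7 23  26 4f 76 33 38 ca 43 76  |.T9....#&O
00000020  76 76 76 76 bb 9f 01 ad  ad ad ad ad ad ad ad 1e  |vvvv......
00000030  64 d0 a5 a5 a5 a5 a5 a5  67 f9 4f 4f 4f 4f 4f 4f  |d.......g.
00000040  c7 60 cc cc cc 15 cb b2  3e dd 20 e0 f5 c8 ff 02  |.`......>.
00000050  76 4a a0 bd 28 85 fd ba  0d 60 c5 e6 8e f9 f9 78  |vJ..(....`
00000060  29 6a af 9c 22 e2 5b 94  b9 af 94 69 69 69 69 69  |)j..".[...
00000070  69 69 69 f5 51 db 60 5e  24 1f 31 c7 66 5c 79 89  |iii.Q.`^$.
00000080  89 89 89 89 89 89 63 64  e3 13 4b 3f              |......cd..
                                                                       
                                                                       
                                                                       
                                                                       
                                                                       
                                                                       
                                                                       


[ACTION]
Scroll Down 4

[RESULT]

00000040  c7 60 cc cc cc 15 cb b2  3e dd 20 e0 f5 c8 ff 02  |.`......>.
00000050  76 4a a0 bd 28 85 fd ba  0d 60 c5 e6 8e f9 f9 78  |vJ..(....`
00000060  29 6a af 9c 22 e2 5b 94  b9 af 94 69 69 69 69 69  |)j..".[...
00000070  69 69 69 f5 51 db 60 5e  24 1f 31 c7 66 5c 79 89  |iii.Q.`^$.
00000080  89 89 89 89 89 89 63 64  e3 13 4b 3f              |......cd..
                                                                       
                                                                       
                                                                       
                                                                       
                                                                       
                                                                       
                                                                       
                                                                       
                                                                       
                                                                       
                                                                       


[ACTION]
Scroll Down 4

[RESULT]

00000080  89 89 89 89 89 89 63 64  e3 13 4b 3f              |......cd..
                                                                       
                                                                       
                                                                       
                                                                       
                                                                       
                                                                       
                                                                       
                                                                       
                                                                       
                                                                       
                                                                       
                                                                       
                                                                       
                                                                       
                                                                       


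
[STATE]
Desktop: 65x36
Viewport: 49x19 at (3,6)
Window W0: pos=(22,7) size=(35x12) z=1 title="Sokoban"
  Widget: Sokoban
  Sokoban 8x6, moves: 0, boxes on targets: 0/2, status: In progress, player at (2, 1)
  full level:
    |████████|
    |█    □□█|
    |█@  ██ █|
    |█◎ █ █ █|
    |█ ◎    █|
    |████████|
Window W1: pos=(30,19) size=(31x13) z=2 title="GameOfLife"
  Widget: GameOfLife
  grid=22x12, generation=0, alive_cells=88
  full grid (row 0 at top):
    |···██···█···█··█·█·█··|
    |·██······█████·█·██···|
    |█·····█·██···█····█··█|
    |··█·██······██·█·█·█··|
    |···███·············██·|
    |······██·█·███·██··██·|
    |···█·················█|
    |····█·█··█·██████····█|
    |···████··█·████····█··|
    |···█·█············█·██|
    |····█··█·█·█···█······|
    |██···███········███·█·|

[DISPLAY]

                                                 
                   ┏━━━━━━━━━━━━━━━━━━━━━━━━━━━━━
                   ┃ Sokoban                     
                   ┠─────────────────────────────
                   ┃████████                     
                   ┃█    □□█                     
                   ┃█@  ██ █                     
                   ┃█◎ █ █ █                     
                   ┃█ ◎    █                     
                   ┃████████                     
                   ┃Moves: 0  0/2                
                   ┃                             
                   ┗━━━━━━━━━━━━━━━━━━━━━━━━━━━━━
                           ┏━━━━━━━━━━━━━━━━━━━━━
                           ┃ GameOfLife          
                           ┠─────────────────────
                           ┃Gen: 0               
                           ┃█·····█·██···█····█··
                           ┃··█·██······██·█·█·█·


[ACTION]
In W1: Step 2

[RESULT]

                                                 
                   ┏━━━━━━━━━━━━━━━━━━━━━━━━━━━━━
                   ┃ Sokoban                     
                   ┠─────────────────────────────
                   ┃████████                     
                   ┃█    □□█                     
                   ┃█@  ██ █                     
                   ┃█◎ █ █ █                     
                   ┃█ ◎    █                     
                   ┃████████                     
                   ┃Moves: 0  0/2                
                   ┃                             
                   ┗━━━━━━━━━━━━━━━━━━━━━━━━━━━━━
                           ┏━━━━━━━━━━━━━━━━━━━━━
                           ┃ GameOfLife          
                           ┠─────────────────────
                           ┃Gen: 2               
                           ┃·█·██·██████··█····██
                           ┃··███·······███······


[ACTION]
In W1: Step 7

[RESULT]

                                                 
                   ┏━━━━━━━━━━━━━━━━━━━━━━━━━━━━━
                   ┃ Sokoban                     
                   ┠─────────────────────────────
                   ┃████████                     
                   ┃█    □□█                     
                   ┃█@  ██ █                     
                   ┃█◎ █ █ █                     
                   ┃█ ◎    █                     
                   ┃████████                     
                   ┃Moves: 0  0/2                
                   ┃                             
                   ┗━━━━━━━━━━━━━━━━━━━━━━━━━━━━━
                           ┏━━━━━━━━━━━━━━━━━━━━━
                           ┃ GameOfLife          
                           ┠─────────────────────
                           ┃Gen: 9               
                           ┃····█······████······
                           ┃··█········███·······


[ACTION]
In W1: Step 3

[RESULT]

                                                 
                   ┏━━━━━━━━━━━━━━━━━━━━━━━━━━━━━
                   ┃ Sokoban                     
                   ┠─────────────────────────────
                   ┃████████                     
                   ┃█    □□█                     
                   ┃█@  ██ █                     
                   ┃█◎ █ █ █                     
                   ┃█ ◎    █                     
                   ┃████████                     
                   ┃Moves: 0  0/2                
                   ┃                             
                   ┗━━━━━━━━━━━━━━━━━━━━━━━━━━━━━
                           ┏━━━━━━━━━━━━━━━━━━━━━
                           ┃ GameOfLife          
                           ┠─────────────────────
                           ┃Gen: 12              
                           ┃···██········██······
                           ┃···██··········█·····


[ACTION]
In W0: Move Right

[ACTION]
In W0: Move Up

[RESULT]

                                                 
                   ┏━━━━━━━━━━━━━━━━━━━━━━━━━━━━━
                   ┃ Sokoban                     
                   ┠─────────────────────────────
                   ┃████████                     
                   ┃█ @  □□█                     
                   ┃█   ██ █                     
                   ┃█◎ █ █ █                     
                   ┃█ ◎    █                     
                   ┃████████                     
                   ┃Moves: 2  0/2                
                   ┃                             
                   ┗━━━━━━━━━━━━━━━━━━━━━━━━━━━━━
                           ┏━━━━━━━━━━━━━━━━━━━━━
                           ┃ GameOfLife          
                           ┠─────────────────────
                           ┃Gen: 12              
                           ┃···██········██······
                           ┃···██··········█·····


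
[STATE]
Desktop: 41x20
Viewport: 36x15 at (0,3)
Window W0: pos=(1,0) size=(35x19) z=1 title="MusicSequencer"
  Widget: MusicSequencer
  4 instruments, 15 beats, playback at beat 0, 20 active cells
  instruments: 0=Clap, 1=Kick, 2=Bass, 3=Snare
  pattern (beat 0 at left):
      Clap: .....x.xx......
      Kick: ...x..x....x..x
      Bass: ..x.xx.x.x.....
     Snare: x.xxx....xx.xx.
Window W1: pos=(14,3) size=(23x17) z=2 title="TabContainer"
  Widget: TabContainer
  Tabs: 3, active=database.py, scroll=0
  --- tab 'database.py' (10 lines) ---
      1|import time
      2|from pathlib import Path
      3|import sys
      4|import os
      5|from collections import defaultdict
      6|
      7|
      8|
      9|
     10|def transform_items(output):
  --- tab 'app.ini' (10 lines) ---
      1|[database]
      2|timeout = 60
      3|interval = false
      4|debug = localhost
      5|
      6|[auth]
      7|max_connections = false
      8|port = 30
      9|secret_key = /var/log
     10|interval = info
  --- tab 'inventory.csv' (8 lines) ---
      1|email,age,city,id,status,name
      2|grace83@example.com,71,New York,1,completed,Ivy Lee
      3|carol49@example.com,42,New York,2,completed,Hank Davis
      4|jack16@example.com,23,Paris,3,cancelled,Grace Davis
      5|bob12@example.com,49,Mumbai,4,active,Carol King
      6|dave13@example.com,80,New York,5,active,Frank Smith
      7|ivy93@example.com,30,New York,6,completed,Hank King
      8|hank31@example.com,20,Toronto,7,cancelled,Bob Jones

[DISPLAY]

 ┃      ▼12345┏━━━━━━━━━━━━━━━━━━━━━
 ┃  Clap·····█┃ TabContainer        
 ┃  Kick···█··┠─────────────────────
 ┃  Bass··█·██┃[database.py]│ app.in
 ┃ Snare█·███·┃─────────────────────
 ┃            ┃import time          
 ┃            ┃from pathlib import P
 ┃            ┃import sys           
 ┃            ┃import os            
 ┃            ┃from collections impo
 ┃            ┃                     
 ┃            ┃                     
 ┃            ┃                     
 ┃            ┃                     
 ┃            ┃def transform_items(o


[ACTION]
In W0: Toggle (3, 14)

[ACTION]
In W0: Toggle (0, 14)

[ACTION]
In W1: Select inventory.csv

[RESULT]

 ┃      ▼12345┏━━━━━━━━━━━━━━━━━━━━━
 ┃  Clap·····█┃ TabContainer        
 ┃  Kick···█··┠─────────────────────
 ┃  Bass··█·██┃ database.py │ app.in
 ┃ Snare█·███·┃─────────────────────
 ┃            ┃email,age,city,id,sta
 ┃            ┃grace83@example.com,7
 ┃            ┃carol49@example.com,4
 ┃            ┃jack16@example.com,23
 ┃            ┃bob12@example.com,49,
 ┃            ┃dave13@example.com,80
 ┃            ┃ivy93@example.com,30,
 ┃            ┃hank31@example.com,20
 ┃            ┃                     
 ┃            ┃                     


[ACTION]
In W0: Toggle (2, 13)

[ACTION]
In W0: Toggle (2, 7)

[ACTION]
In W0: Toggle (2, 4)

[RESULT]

 ┃      ▼12345┏━━━━━━━━━━━━━━━━━━━━━
 ┃  Clap·····█┃ TabContainer        
 ┃  Kick···█··┠─────────────────────
 ┃  Bass··█··█┃ database.py │ app.in
 ┃ Snare█·███·┃─────────────────────
 ┃            ┃email,age,city,id,sta
 ┃            ┃grace83@example.com,7
 ┃            ┃carol49@example.com,4
 ┃            ┃jack16@example.com,23
 ┃            ┃bob12@example.com,49,
 ┃            ┃dave13@example.com,80
 ┃            ┃ivy93@example.com,30,
 ┃            ┃hank31@example.com,20
 ┃            ┃                     
 ┃            ┃                     
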